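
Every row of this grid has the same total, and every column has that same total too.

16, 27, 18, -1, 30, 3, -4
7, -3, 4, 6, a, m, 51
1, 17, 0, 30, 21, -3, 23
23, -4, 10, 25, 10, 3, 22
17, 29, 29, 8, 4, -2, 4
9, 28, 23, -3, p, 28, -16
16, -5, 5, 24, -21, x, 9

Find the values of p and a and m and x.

Rows 1 and 3 both sum to 89, so that's the common total.
The known cells in row 6 total 69, leaving 89 − 69 = 20 for the blank.
The known cells in row 7 total 28, leaving 89 − 28 = 61 for the blank.
The known cells in column 5 total 64, leaving 89 − 64 = 25 for the blank.
The known cells in row 2 total 90, leaving 89 − 90 = -1 for the blank.

p = 20, a = 25, m = -1, x = 61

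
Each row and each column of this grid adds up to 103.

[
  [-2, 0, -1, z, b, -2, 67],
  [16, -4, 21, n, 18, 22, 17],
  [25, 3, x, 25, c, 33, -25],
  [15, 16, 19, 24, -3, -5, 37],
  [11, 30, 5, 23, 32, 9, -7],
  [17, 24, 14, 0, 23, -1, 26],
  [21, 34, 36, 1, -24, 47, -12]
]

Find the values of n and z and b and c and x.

Column 3 has -1 + 21 + 19 + 5 + 14 + 36 = 94; the blank must be 103 − 94 = 9.
Row 3 has 25 + 3 + 9 + 25 + 33 − 25 = 70; the blank must be 103 − 70 = 33.
Column 5 has 18 + 33 − 3 + 32 + 23 − 24 = 79; the blank must be 103 − 79 = 24.
Row 1 has -2 + 0 − 1 + 24 − 2 + 67 = 86; the blank must be 103 − 86 = 17.
Row 2 has 16 − 4 + 21 + 18 + 22 + 17 = 90; the blank must be 103 − 90 = 13.

n = 13, z = 17, b = 24, c = 33, x = 9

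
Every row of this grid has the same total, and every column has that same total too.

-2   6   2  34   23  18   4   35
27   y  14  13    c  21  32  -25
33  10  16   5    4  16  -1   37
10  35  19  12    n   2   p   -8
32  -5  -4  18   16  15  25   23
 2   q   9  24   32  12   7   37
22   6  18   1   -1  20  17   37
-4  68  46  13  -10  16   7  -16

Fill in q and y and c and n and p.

q = -3, y = 3, c = 35, n = 21, p = 29

Rows 1 and 3 both sum to 120, so that's the common total.
Row 6 has 2 + 9 + 24 + 32 + 12 + 7 + 37 = 123; the blank must be 120 − 123 = -3.
Column 2 has 6 + 10 + 35 − 5 − 3 + 6 + 68 = 117; the blank must be 120 − 117 = 3.
Row 2 has 27 + 3 + 14 + 13 + 21 + 32 − 25 = 85; the blank must be 120 − 85 = 35.
Column 5 has 23 + 35 + 4 + 16 + 32 − 1 − 10 = 99; the blank must be 120 − 99 = 21.
Row 4 has 10 + 35 + 19 + 12 + 21 + 2 − 8 = 91; the blank must be 120 − 91 = 29.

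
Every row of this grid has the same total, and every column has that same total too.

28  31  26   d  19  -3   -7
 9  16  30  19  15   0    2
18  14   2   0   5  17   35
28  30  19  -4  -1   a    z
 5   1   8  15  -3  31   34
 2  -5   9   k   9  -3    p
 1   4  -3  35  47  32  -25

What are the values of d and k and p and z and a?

Rows 2 and 3 both sum to 91, so that's the common total.
Row 1 has 28 + 31 + 26 + 19 − 3 − 7 = 94; the blank must be 91 − 94 = -3.
Column 4 has -3 + 19 + 0 − 4 + 15 + 35 = 62; the blank must be 91 − 62 = 29.
Row 6 has 2 − 5 + 9 + 29 + 9 − 3 = 41; the blank must be 91 − 41 = 50.
Column 7 has -7 + 2 + 35 + 34 + 50 − 25 = 89; the blank must be 91 − 89 = 2.
Row 4 has 28 + 30 + 19 − 4 − 1 + 2 = 74; the blank must be 91 − 74 = 17.

d = -3, k = 29, p = 50, z = 2, a = 17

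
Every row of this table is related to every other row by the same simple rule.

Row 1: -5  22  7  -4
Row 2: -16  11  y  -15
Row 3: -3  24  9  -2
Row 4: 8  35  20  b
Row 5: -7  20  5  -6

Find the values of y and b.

y = -4, b = 9

The difference between any two rows is the same in every column — this is an addition table with the headers hidden.
Row 2 minus row 1 is -16 − (-5) = -11, so its entry in column 3 is 7 + (-11) = -4.
Row 4 minus row 1 is 8 − (-5) = 13, so its entry in column 4 is -4 + 13 = 9.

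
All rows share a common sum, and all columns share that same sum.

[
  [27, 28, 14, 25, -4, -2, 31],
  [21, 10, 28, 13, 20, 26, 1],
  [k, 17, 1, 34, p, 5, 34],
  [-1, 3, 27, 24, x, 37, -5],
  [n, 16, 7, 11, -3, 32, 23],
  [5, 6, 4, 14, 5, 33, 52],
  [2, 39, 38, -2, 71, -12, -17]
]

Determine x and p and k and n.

Rows 1 and 2 both sum to 119, so that's the common total.
The known cells in row 5 total 86, leaving 119 − 86 = 33 for the blank.
The known cells in column 1 total 87, leaving 119 − 87 = 32 for the blank.
The known cells in row 3 total 123, leaving 119 − 123 = -4 for the blank.
The known cells in row 4 total 85, leaving 119 − 85 = 34 for the blank.

x = 34, p = -4, k = 32, n = 33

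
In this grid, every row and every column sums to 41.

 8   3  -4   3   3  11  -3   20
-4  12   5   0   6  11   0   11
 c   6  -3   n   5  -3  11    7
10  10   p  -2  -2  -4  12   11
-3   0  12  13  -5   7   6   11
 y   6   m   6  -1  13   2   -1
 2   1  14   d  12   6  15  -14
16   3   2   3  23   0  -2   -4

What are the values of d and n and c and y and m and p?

d = 5, n = 13, c = 5, y = 7, m = 9, p = 6

Row 4 has 10 + 10 − 2 − 2 − 4 + 12 + 11 = 35; the blank must be 41 − 35 = 6.
Row 7 has 2 + 1 + 14 + 12 + 6 + 15 − 14 = 36; the blank must be 41 − 36 = 5.
Column 4 has 3 + 0 − 2 + 13 + 6 + 5 + 3 = 28; the blank must be 41 − 28 = 13.
Row 3 has 6 − 3 + 13 + 5 − 3 + 11 + 7 = 36; the blank must be 41 − 36 = 5.
Column 1 has 8 − 4 + 5 + 10 − 3 + 2 + 16 = 34; the blank must be 41 − 34 = 7.
Row 6 has 7 + 6 + 6 − 1 + 13 + 2 − 1 = 32; the blank must be 41 − 32 = 9.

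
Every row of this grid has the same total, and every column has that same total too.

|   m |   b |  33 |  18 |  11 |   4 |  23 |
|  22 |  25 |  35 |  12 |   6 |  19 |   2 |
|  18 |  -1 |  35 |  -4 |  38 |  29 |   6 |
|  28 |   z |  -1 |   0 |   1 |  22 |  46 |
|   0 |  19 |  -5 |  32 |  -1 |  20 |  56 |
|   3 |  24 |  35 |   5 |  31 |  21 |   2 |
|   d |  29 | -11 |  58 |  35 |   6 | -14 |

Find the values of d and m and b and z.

d = 18, m = 32, b = 0, z = 25

Rows 2 and 3 both sum to 121, so that's the common total.
Row 4: 28 − 1 + 0 + 1 + 22 + 46 = 96, so its missing entry is 121 − 96 = 25.
Column 2: 25 − 1 + 25 + 19 + 24 + 29 = 121, so its missing entry is 121 − 121 = 0.
Row 1: 0 + 33 + 18 + 11 + 4 + 23 = 89, so its missing entry is 121 − 89 = 32.
Row 7: 29 − 11 + 58 + 35 + 6 − 14 = 103, so its missing entry is 121 − 103 = 18.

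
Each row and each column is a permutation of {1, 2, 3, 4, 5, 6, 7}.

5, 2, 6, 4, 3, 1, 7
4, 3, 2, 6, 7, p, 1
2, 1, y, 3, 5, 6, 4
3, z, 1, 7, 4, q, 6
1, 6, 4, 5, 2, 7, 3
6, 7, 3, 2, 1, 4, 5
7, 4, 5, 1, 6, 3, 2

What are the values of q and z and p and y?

q = 2, z = 5, p = 5, y = 7

For row 4, column 2: column 2 already has {1, 2, 3, 4, 6, 7}; that leaves 5.
At (row 2, col 6): row 2 already has {1, 2, 3, 4, 6, 7}, so the value is 5.
For row 4, column 6: row 4 already has {1, 3, 4, 5, 6, 7}; that leaves 2.
Cell (3,3): row 3 already has {1, 2, 3, 4, 5, 6} → 7.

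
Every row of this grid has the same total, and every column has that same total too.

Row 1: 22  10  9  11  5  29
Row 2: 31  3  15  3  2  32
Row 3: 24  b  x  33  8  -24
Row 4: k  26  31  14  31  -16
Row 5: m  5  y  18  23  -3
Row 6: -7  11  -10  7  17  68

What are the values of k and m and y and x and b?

Rows 1 and 2 both sum to 86, so that's the common total.
Column 2: 10 + 3 + 26 + 5 + 11 = 55, so its missing entry is 86 − 55 = 31.
Row 4: 26 + 31 + 14 + 31 − 16 = 86, so its missing entry is 86 − 86 = 0.
Column 1: 22 + 31 + 24 + 0 − 7 = 70, so its missing entry is 86 − 70 = 16.
Row 5: 16 + 5 + 18 + 23 − 3 = 59, so its missing entry is 86 − 59 = 27.
Row 3: 24 + 31 + 33 + 8 − 24 = 72, so its missing entry is 86 − 72 = 14.

k = 0, m = 16, y = 27, x = 14, b = 31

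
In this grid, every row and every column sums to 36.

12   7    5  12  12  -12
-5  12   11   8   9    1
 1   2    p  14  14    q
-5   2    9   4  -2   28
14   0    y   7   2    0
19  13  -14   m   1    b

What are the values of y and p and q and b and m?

y = 13, p = 12, q = -7, b = 26, m = -9

Row 5 has 14 + 0 + 7 + 2 + 0 = 23; the blank must be 36 − 23 = 13.
Column 3 has 5 + 11 + 9 + 13 − 14 = 24; the blank must be 36 − 24 = 12.
Column 4 has 12 + 8 + 14 + 4 + 7 = 45; the blank must be 36 − 45 = -9.
Row 6 has 19 + 13 − 14 − 9 + 1 = 10; the blank must be 36 − 10 = 26.
Row 3 has 1 + 2 + 12 + 14 + 14 = 43; the blank must be 36 − 43 = -7.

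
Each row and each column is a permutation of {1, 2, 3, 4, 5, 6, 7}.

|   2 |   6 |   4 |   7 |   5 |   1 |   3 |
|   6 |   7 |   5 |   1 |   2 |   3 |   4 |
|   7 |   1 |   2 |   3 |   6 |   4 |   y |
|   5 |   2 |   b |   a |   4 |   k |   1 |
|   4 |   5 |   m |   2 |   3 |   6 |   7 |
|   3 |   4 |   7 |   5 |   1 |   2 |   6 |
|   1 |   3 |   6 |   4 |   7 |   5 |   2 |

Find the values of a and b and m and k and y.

a = 6, b = 3, m = 1, k = 7, y = 5

At (row 5, col 3): row 5 already has {2, 3, 4, 5, 6, 7}, so the value is 1.
Cell (4,4): column 4 already has {1, 2, 3, 4, 5, 7} → 6.
Cell (3,7): row 3 already has {1, 2, 3, 4, 6, 7} → 5.
For row 4, column 3: column 3 already has {1, 2, 4, 5, 6, 7}; that leaves 3.
Cell (4,6): row 4 already has {1, 2, 3, 4, 5, 6} → 7.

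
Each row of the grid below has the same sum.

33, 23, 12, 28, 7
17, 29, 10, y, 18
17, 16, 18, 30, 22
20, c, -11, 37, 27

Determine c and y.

Rows 1 and 3 both add up to 103, so every row sums to 103.
Row 4: 20 − 11 + 37 + 27 = 73, so the missing entry is 103 − 73 = 30.
Row 2: 17 + 29 + 10 + 18 = 74, so the missing entry is 103 − 74 = 29.

c = 30, y = 29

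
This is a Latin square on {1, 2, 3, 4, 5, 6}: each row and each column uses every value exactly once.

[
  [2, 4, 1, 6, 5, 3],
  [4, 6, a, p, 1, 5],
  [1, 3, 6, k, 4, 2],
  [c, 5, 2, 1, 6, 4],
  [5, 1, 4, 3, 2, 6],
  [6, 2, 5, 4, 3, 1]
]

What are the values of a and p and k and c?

a = 3, p = 2, k = 5, c = 3

For row 3, column 4: row 3 already has {1, 2, 3, 4, 6}; that leaves 5.
For row 2, column 3: column 3 already has {1, 2, 4, 5, 6}; that leaves 3.
Cell (2,4): row 2 already has {1, 3, 4, 5, 6} → 2.
At (row 4, col 1): row 4 already has {1, 2, 4, 5, 6}, so the value is 3.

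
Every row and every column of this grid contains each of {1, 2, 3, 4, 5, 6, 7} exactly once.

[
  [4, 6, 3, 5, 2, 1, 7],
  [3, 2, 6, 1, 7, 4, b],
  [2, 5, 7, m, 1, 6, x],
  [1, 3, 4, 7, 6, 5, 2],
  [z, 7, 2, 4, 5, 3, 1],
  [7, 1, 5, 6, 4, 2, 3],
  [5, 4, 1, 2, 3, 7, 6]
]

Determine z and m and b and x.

z = 6, m = 3, b = 5, x = 4

Cell (3,4): column 4 already has {1, 2, 4, 5, 6, 7} → 3.
Cell (2,7): row 2 already has {1, 2, 3, 4, 6, 7} → 5.
At (row 5, col 1): row 5 already has {1, 2, 3, 4, 5, 7}, so the value is 6.
At (row 3, col 7): row 3 already has {1, 2, 3, 5, 6, 7}, so the value is 4.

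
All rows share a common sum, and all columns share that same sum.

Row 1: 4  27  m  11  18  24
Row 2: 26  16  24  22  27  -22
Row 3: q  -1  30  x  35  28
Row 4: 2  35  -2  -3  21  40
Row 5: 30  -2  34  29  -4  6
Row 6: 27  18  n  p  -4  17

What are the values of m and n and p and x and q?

m = 9, n = -2, p = 37, x = -3, q = 4

Rows 2 and 4 both sum to 93, so that's the common total.
Column 1: 4 + 26 + 2 + 30 + 27 = 89, so its missing entry is 93 − 89 = 4.
Row 3: 4 − 1 + 30 + 35 + 28 = 96, so its missing entry is 93 − 96 = -3.
Row 1: 4 + 27 + 11 + 18 + 24 = 84, so its missing entry is 93 − 84 = 9.
Column 4: 11 + 22 − 3 − 3 + 29 = 56, so its missing entry is 93 − 56 = 37.
Row 6: 27 + 18 + 37 − 4 + 17 = 95, so its missing entry is 93 − 95 = -2.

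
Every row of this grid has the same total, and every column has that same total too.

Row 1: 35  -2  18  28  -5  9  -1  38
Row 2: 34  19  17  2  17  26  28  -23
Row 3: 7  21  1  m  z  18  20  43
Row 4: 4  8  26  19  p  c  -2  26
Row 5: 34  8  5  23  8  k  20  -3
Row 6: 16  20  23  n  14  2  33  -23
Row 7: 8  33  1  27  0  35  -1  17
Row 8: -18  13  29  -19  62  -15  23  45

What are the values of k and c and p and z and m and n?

k = 25, c = 20, p = 19, z = 5, m = 5, n = 35

Rows 1 and 2 both sum to 120, so that's the common total.
Row 5: 34 + 8 + 5 + 23 + 8 + 20 − 3 = 95, so its missing entry is 120 − 95 = 25.
Row 6: 16 + 20 + 23 + 14 + 2 + 33 − 23 = 85, so its missing entry is 120 − 85 = 35.
Column 4: 28 + 2 + 19 + 23 + 35 + 27 − 19 = 115, so its missing entry is 120 − 115 = 5.
Row 3: 7 + 21 + 1 + 5 + 18 + 20 + 43 = 115, so its missing entry is 120 − 115 = 5.
Column 5: -5 + 17 + 5 + 8 + 14 + 0 + 62 = 101, so its missing entry is 120 − 101 = 19.
Row 4: 4 + 8 + 26 + 19 + 19 − 2 + 26 = 100, so its missing entry is 120 − 100 = 20.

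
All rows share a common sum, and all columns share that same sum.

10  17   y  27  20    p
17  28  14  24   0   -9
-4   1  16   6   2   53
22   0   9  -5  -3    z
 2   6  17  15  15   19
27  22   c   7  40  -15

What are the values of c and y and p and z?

c = -7, y = 25, p = -25, z = 51

Rows 2 and 3 both sum to 74, so that's the common total.
Row 4 has 22 + 0 + 9 − 5 − 3 = 23; the blank must be 74 − 23 = 51.
Column 6 has -9 + 53 + 51 + 19 − 15 = 99; the blank must be 74 − 99 = -25.
Row 1 has 10 + 17 + 27 + 20 − 25 = 49; the blank must be 74 − 49 = 25.
Row 6 has 27 + 22 + 7 + 40 − 15 = 81; the blank must be 74 − 81 = -7.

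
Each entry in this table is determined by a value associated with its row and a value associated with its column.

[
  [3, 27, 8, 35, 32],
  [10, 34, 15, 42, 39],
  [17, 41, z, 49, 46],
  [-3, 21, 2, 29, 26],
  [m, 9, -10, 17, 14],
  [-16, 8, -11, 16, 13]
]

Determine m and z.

m = -15, z = 22

The difference between any two rows is the same in every column — this is an addition table with the headers hidden.
Row 5 minus row 1 is 14 − 32 = -18, so its entry in column 1 is 3 + (-18) = -15.
Row 3 minus row 1 is 46 − 32 = 14, so its entry in column 3 is 8 + 14 = 22.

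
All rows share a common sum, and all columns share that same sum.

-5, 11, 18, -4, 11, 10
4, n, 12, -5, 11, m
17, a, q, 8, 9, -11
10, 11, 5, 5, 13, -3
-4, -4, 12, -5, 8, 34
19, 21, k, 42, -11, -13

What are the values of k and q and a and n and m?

Rows 1 and 4 both sum to 41, so that's the common total.
Column 6 has 10 − 11 − 3 + 34 − 13 = 17; the blank must be 41 − 17 = 24.
Row 2 has 4 + 12 − 5 + 11 + 24 = 46; the blank must be 41 − 46 = -5.
Column 2 has 11 − 5 + 11 − 4 + 21 = 34; the blank must be 41 − 34 = 7.
Row 3 has 17 + 7 + 8 + 9 − 11 = 30; the blank must be 41 − 30 = 11.
Row 6 has 19 + 21 + 42 − 11 − 13 = 58; the blank must be 41 − 58 = -17.

k = -17, q = 11, a = 7, n = -5, m = 24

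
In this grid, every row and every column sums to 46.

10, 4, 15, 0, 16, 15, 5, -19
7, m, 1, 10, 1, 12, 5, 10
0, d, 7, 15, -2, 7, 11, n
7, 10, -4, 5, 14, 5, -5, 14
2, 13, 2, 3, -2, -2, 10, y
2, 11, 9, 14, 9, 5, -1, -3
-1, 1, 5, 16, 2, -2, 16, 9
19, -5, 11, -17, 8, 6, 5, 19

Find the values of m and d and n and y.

Row 5: 2 + 13 + 2 + 3 − 2 − 2 + 10 = 26, so its missing entry is 46 − 26 = 20.
Row 2: 7 + 1 + 10 + 1 + 12 + 5 + 10 = 46, so its missing entry is 46 − 46 = 0.
Column 2: 4 + 0 + 10 + 13 + 11 + 1 − 5 = 34, so its missing entry is 46 − 34 = 12.
Row 3: 0 + 12 + 7 + 15 − 2 + 7 + 11 = 50, so its missing entry is 46 − 50 = -4.

m = 0, d = 12, n = -4, y = 20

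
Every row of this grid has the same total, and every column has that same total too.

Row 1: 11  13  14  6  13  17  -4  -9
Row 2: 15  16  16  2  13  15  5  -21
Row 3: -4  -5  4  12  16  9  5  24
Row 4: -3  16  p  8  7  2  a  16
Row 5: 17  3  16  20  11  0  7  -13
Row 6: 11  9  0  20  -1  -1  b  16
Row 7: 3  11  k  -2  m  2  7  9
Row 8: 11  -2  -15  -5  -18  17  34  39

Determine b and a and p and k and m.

b = 7, a = 0, p = 15, k = 11, m = 20

Rows 1 and 2 both sum to 61, so that's the common total.
Column 5: 13 + 13 + 16 + 7 + 11 − 1 − 18 = 41, so its missing entry is 61 − 41 = 20.
Row 7: 3 + 11 − 2 + 20 + 2 + 7 + 9 = 50, so its missing entry is 61 − 50 = 11.
Row 6: 11 + 9 + 0 + 20 − 1 − 1 + 16 = 54, so its missing entry is 61 − 54 = 7.
Column 7: -4 + 5 + 5 + 7 + 7 + 7 + 34 = 61, so its missing entry is 61 − 61 = 0.
Row 4: -3 + 16 + 8 + 7 + 2 + 0 + 16 = 46, so its missing entry is 61 − 46 = 15.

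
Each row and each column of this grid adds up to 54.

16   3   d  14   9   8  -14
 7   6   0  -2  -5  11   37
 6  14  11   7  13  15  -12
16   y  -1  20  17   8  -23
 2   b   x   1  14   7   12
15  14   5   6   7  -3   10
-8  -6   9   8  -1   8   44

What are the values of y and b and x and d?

y = 17, b = 6, x = 12, d = 18

Row 4 has 16 − 1 + 20 + 17 + 8 − 23 = 37; the blank must be 54 − 37 = 17.
Row 1 has 16 + 3 + 14 + 9 + 8 − 14 = 36; the blank must be 54 − 36 = 18.
Column 2 has 3 + 6 + 14 + 17 + 14 − 6 = 48; the blank must be 54 − 48 = 6.
Row 5 has 2 + 6 + 1 + 14 + 7 + 12 = 42; the blank must be 54 − 42 = 12.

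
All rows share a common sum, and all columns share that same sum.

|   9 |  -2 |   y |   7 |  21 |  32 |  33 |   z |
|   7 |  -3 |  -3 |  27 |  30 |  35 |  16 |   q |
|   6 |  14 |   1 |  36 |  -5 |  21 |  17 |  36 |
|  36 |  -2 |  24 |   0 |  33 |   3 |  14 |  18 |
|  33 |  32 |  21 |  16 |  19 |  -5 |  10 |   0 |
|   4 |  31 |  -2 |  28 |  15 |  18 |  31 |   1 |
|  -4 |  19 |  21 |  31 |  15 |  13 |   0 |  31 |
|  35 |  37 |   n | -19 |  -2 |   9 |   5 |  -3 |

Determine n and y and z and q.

Rows 3 and 4 both sum to 126, so that's the common total.
Row 2 has 7 − 3 − 3 + 27 + 30 + 35 + 16 = 109; the blank must be 126 − 109 = 17.
Column 8 has 17 + 36 + 18 + 0 + 1 + 31 − 3 = 100; the blank must be 126 − 100 = 26.
Row 1 has 9 − 2 + 7 + 21 + 32 + 33 + 26 = 126; the blank must be 126 − 126 = 0.
Row 8 has 35 + 37 − 19 − 2 + 9 + 5 − 3 = 62; the blank must be 126 − 62 = 64.

n = 64, y = 0, z = 26, q = 17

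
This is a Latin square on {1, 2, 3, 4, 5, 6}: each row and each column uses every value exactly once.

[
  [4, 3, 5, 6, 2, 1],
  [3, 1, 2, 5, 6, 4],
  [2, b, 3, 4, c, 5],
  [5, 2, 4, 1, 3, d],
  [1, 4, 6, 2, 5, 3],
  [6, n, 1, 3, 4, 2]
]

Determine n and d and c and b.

n = 5, d = 6, c = 1, b = 6

For row 3, column 5: column 5 already has {2, 3, 4, 5, 6}; that leaves 1.
At (row 3, col 2): row 3 already has {1, 2, 3, 4, 5}, so the value is 6.
For row 6, column 2: row 6 already has {1, 2, 3, 4, 6}; that leaves 5.
Cell (4,6): row 4 already has {1, 2, 3, 4, 5} → 6.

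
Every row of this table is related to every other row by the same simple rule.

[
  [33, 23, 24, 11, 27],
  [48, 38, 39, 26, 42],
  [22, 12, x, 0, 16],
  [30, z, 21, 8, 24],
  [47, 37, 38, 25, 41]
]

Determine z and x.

The difference between any two rows is the same in every column — this is an addition table with the headers hidden.
Row 4 minus row 1 is 8 − 11 = -3, so its entry in column 2 is 23 + (-3) = 20.
Row 3 minus row 1 is 0 − 11 = -11, so its entry in column 3 is 24 + (-11) = 13.

z = 20, x = 13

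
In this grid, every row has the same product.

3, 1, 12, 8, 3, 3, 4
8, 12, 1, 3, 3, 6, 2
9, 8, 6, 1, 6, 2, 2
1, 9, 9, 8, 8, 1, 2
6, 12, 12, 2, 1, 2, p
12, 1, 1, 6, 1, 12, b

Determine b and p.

Rows 3 and 4 each multiply to 10368, so every row has product 10368.
Row 6: 12×1×1×6×1×12 = 864, so the missing entry is 10368 ÷ 864 = 12.
Row 5: 6×12×12×2×1×2 = 3456, so the missing entry is 10368 ÷ 3456 = 3.

b = 12, p = 3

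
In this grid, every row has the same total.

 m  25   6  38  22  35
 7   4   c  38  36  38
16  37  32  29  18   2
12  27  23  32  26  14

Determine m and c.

The complete rows each total 134.
Row 1 is missing 134 − 126 = 8 (since 25 + 6 + 38 + 22 + 35 = 126).
Row 2 is missing 134 − 123 = 11 (since 7 + 4 + 38 + 36 + 38 = 123).

m = 8, c = 11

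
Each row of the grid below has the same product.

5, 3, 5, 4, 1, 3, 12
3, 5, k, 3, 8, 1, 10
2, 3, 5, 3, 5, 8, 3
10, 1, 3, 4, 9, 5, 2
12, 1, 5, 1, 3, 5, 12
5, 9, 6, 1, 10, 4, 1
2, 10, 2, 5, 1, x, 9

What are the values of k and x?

Rows 1 and 4 each multiply to 10800, so every row has product 10800.
Row 2: 3×5×3×8×1×10 = 3600, so the missing entry is 10800 ÷ 3600 = 3.
Row 7: 2×10×2×5×1×9 = 1800, so the missing entry is 10800 ÷ 1800 = 6.

k = 3, x = 6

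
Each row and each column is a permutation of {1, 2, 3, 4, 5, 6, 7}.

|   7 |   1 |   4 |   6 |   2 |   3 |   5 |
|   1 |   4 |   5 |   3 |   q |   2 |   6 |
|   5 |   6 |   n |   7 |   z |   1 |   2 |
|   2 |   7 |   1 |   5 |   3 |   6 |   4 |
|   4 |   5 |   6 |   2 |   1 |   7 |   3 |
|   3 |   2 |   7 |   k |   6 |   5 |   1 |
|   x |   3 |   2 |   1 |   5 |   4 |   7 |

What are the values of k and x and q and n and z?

At (row 3, col 3): column 3 already has {1, 2, 4, 5, 6, 7}, so the value is 3.
For row 3, column 5: row 3 already has {1, 2, 3, 5, 6, 7}; that leaves 4.
At (row 2, col 5): row 2 already has {1, 2, 3, 4, 5, 6}, so the value is 7.
For row 7, column 1: row 7 already has {1, 2, 3, 4, 5, 7}; that leaves 6.
At (row 6, col 4): row 6 already has {1, 2, 3, 5, 6, 7}, so the value is 4.

k = 4, x = 6, q = 7, n = 3, z = 4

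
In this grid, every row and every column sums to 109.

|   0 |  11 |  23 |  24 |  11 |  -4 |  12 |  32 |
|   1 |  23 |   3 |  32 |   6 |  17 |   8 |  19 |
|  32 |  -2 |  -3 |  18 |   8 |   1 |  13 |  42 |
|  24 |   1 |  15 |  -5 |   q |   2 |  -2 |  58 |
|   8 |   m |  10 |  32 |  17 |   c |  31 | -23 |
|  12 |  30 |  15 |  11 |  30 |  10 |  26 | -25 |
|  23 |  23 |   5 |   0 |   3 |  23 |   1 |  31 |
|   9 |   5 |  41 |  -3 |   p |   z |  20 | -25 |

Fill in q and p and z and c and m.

The known cells in row 4 total 93, leaving 109 − 93 = 16 for the blank.
The known cells in column 5 total 91, leaving 109 − 91 = 18 for the blank.
The known cells in row 8 total 65, leaving 109 − 65 = 44 for the blank.
The known cells in column 6 total 93, leaving 109 − 93 = 16 for the blank.
The known cells in row 5 total 91, leaving 109 − 91 = 18 for the blank.

q = 16, p = 18, z = 44, c = 16, m = 18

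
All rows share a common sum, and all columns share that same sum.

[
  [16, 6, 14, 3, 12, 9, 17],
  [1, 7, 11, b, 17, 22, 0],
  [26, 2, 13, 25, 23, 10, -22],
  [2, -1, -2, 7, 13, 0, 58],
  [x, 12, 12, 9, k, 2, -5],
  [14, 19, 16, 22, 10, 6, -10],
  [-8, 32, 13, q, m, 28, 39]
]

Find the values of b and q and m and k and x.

b = 19, q = -8, m = -19, k = 21, x = 26

Rows 1 and 3 both sum to 77, so that's the common total.
Column 1: 16 + 1 + 26 + 2 + 14 − 8 = 51, so its missing entry is 77 − 51 = 26.
Row 5: 26 + 12 + 12 + 9 + 2 − 5 = 56, so its missing entry is 77 − 56 = 21.
Column 5: 12 + 17 + 23 + 13 + 21 + 10 = 96, so its missing entry is 77 − 96 = -19.
Row 7: -8 + 32 + 13 − 19 + 28 + 39 = 85, so its missing entry is 77 − 85 = -8.
Row 2: 1 + 7 + 11 + 17 + 22 + 0 = 58, so its missing entry is 77 − 58 = 19.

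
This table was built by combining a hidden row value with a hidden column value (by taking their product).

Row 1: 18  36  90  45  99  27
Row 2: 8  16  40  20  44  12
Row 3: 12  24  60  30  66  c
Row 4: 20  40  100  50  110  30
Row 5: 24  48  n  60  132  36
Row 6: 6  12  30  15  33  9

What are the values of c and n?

c = 18, n = 120

Each row is a constant multiple of every other row — this is a multiplication table with the headers hidden.
Row 3 is 30/45 = 2/3 times row 1, so its entry in column 6 is 27 × 2/3 = 18.
Row 5 is 60/45 = 4/3 times row 1, so its entry in column 3 is 90 × 4/3 = 120.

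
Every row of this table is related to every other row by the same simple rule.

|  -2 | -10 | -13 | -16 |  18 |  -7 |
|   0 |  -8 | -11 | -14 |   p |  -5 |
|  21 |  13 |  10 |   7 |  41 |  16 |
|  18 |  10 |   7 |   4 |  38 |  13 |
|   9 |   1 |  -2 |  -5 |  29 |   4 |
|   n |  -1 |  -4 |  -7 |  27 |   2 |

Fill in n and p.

The difference between any two rows is the same in every column — this is an addition table with the headers hidden.
Row 6 minus row 1 is -7 − (-16) = 9, so its entry in column 1 is -2 + 9 = 7.
Row 2 minus row 1 is -14 − (-16) = 2, so its entry in column 5 is 18 + 2 = 20.

n = 7, p = 20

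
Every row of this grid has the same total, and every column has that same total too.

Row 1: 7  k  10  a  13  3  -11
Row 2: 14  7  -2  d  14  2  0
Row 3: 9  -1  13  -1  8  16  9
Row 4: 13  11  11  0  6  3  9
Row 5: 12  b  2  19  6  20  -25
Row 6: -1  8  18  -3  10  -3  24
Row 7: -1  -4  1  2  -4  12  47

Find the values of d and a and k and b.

d = 18, a = 18, k = 13, b = 19

Rows 3 and 4 both sum to 53, so that's the common total.
Row 2 has 14 + 7 − 2 + 14 + 2 + 0 = 35; the blank must be 53 − 35 = 18.
Column 4 has 18 − 1 + 0 + 19 − 3 + 2 = 35; the blank must be 53 − 35 = 18.
Row 1 has 7 + 10 + 18 + 13 + 3 − 11 = 40; the blank must be 53 − 40 = 13.
Row 5 has 12 + 2 + 19 + 6 + 20 − 25 = 34; the blank must be 53 − 34 = 19.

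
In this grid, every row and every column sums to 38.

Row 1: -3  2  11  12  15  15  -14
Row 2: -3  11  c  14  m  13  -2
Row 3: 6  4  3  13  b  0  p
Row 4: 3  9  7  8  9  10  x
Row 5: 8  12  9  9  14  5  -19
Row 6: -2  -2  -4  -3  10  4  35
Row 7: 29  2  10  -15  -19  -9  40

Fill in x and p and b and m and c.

x = -8, p = 6, b = 6, m = 3, c = 2

Column 3 has 11 + 3 + 7 + 9 − 4 + 10 = 36; the blank must be 38 − 36 = 2.
Row 2 has -3 + 11 + 2 + 14 + 13 − 2 = 35; the blank must be 38 − 35 = 3.
Column 5 has 15 + 3 + 9 + 14 + 10 − 19 = 32; the blank must be 38 − 32 = 6.
Row 3 has 6 + 4 + 3 + 13 + 6 + 0 = 32; the blank must be 38 − 32 = 6.
Row 4 has 3 + 9 + 7 + 8 + 9 + 10 = 46; the blank must be 38 − 46 = -8.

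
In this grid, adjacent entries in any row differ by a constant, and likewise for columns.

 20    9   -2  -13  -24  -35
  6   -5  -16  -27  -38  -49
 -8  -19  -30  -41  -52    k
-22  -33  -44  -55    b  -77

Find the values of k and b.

Along each row the entries change by -11 per step; down each column they change by -14.
Row 3: from -8 at column 1, stepping by -11 to column 6 gives -63.
Row 4: from -22 at column 1, stepping by -11 to column 5 gives -66.

k = -63, b = -66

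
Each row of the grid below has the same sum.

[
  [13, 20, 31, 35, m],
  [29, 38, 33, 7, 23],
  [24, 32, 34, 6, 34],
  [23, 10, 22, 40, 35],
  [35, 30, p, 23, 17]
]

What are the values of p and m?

Rows 3 and 4 both add up to 130, so every row sums to 130.
Row 5: 35 + 30 + 23 + 17 = 105, so the missing entry is 130 − 105 = 25.
Row 1: 13 + 20 + 31 + 35 = 99, so the missing entry is 130 − 99 = 31.

p = 25, m = 31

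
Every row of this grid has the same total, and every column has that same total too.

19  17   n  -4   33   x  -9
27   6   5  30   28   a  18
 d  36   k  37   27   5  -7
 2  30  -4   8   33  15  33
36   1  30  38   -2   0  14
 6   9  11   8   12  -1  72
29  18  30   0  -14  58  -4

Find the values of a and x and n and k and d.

Rows 4 and 5 both sum to 117, so that's the common total.
Row 2 has 27 + 6 + 5 + 30 + 28 + 18 = 114; the blank must be 117 − 114 = 3.
Column 1 has 19 + 27 + 2 + 36 + 6 + 29 = 119; the blank must be 117 − 119 = -2.
Column 6 has 3 + 5 + 15 + 0 − 1 + 58 = 80; the blank must be 117 − 80 = 37.
Row 1 has 19 + 17 − 4 + 33 + 37 − 9 = 93; the blank must be 117 − 93 = 24.
Row 3 has -2 + 36 + 37 + 27 + 5 − 7 = 96; the blank must be 117 − 96 = 21.

a = 3, x = 37, n = 24, k = 21, d = -2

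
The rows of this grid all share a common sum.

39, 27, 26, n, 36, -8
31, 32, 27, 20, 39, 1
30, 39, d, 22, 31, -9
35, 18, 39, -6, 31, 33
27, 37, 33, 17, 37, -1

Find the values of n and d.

n = 30, d = 37

The complete rows each total 150.
Row 1 is missing 150 − 120 = 30 (since 39 + 27 + 26 + 36 − 8 = 120).
Row 3 is missing 150 − 113 = 37 (since 30 + 39 + 22 + 31 − 9 = 113).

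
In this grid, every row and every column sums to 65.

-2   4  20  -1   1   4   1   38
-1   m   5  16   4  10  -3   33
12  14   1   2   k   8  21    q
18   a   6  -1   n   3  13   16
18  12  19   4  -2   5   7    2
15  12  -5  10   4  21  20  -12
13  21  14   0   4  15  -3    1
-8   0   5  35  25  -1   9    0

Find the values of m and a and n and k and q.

Column 8: 38 + 33 + 16 + 2 − 12 + 1 + 0 = 78, so its missing entry is 65 − 78 = -13.
Row 3: 12 + 14 + 1 + 2 + 8 + 21 − 13 = 45, so its missing entry is 65 − 45 = 20.
Column 5: 1 + 4 + 20 − 2 + 4 + 4 + 25 = 56, so its missing entry is 65 − 56 = 9.
Row 4: 18 + 6 − 1 + 9 + 3 + 13 + 16 = 64, so its missing entry is 65 − 64 = 1.
Row 2: -1 + 5 + 16 + 4 + 10 − 3 + 33 = 64, so its missing entry is 65 − 64 = 1.

m = 1, a = 1, n = 9, k = 20, q = -13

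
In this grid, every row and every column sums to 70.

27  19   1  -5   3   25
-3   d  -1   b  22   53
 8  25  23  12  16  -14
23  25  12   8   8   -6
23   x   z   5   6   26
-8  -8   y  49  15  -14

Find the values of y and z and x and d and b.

Column 4: -5 + 12 + 8 + 5 + 49 = 69, so its missing entry is 70 − 69 = 1.
Row 2: -3 − 1 + 1 + 22 + 53 = 72, so its missing entry is 70 − 72 = -2.
Column 2: 19 − 2 + 25 + 25 − 8 = 59, so its missing entry is 70 − 59 = 11.
Row 5: 23 + 11 + 5 + 6 + 26 = 71, so its missing entry is 70 − 71 = -1.
Row 6: -8 − 8 + 49 + 15 − 14 = 34, so its missing entry is 70 − 34 = 36.

y = 36, z = -1, x = 11, d = -2, b = 1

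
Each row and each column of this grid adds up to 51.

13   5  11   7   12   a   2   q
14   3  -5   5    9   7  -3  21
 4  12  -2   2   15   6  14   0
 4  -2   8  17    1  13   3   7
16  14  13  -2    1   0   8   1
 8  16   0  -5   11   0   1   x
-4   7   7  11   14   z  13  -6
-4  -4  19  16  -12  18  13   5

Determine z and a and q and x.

z = 9, a = -2, q = 3, x = 20

The known cells in row 6 total 31, leaving 51 − 31 = 20 for the blank.
The known cells in column 8 total 48, leaving 51 − 48 = 3 for the blank.
The known cells in row 7 total 42, leaving 51 − 42 = 9 for the blank.
The known cells in row 1 total 53, leaving 51 − 53 = -2 for the blank.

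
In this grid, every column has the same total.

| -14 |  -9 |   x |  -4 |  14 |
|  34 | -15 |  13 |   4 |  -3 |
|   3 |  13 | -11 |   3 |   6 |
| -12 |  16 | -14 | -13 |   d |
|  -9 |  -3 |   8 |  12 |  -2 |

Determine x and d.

x = 6, d = -13

The complete columns each total 2.
Column 3 is missing 2 − (-4) = 6 (since 13 − 11 − 14 + 8 = -4).
Column 5 is missing 2 − 15 = -13 (since 14 − 3 + 6 − 2 = 15).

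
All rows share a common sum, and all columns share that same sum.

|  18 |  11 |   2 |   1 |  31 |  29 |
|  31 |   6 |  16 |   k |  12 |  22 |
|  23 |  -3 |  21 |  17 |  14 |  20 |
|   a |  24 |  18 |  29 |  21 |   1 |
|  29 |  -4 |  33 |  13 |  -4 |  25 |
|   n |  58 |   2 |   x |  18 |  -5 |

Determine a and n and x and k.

Rows 1 and 3 both sum to 92, so that's the common total.
Row 2: 31 + 6 + 16 + 12 + 22 = 87, so its missing entry is 92 − 87 = 5.
Column 4: 1 + 5 + 17 + 29 + 13 = 65, so its missing entry is 92 − 65 = 27.
Row 6: 58 + 2 + 27 + 18 − 5 = 100, so its missing entry is 92 − 100 = -8.
Row 4: 24 + 18 + 29 + 21 + 1 = 93, so its missing entry is 92 − 93 = -1.

a = -1, n = -8, x = 27, k = 5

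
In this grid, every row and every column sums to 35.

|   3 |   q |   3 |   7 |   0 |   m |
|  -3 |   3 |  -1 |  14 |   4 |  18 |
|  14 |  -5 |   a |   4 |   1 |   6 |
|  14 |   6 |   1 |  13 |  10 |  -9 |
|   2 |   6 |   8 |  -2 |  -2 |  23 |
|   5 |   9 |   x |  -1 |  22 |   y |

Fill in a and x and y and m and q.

Column 2 has 3 − 5 + 6 + 6 + 9 = 19; the blank must be 35 − 19 = 16.
Row 1 has 3 + 16 + 3 + 7 + 0 = 29; the blank must be 35 − 29 = 6.
Column 6 has 6 + 18 + 6 − 9 + 23 = 44; the blank must be 35 − 44 = -9.
Row 3 has 14 − 5 + 4 + 1 + 6 = 20; the blank must be 35 − 20 = 15.
Row 6 has 5 + 9 − 1 + 22 − 9 = 26; the blank must be 35 − 26 = 9.

a = 15, x = 9, y = -9, m = 6, q = 16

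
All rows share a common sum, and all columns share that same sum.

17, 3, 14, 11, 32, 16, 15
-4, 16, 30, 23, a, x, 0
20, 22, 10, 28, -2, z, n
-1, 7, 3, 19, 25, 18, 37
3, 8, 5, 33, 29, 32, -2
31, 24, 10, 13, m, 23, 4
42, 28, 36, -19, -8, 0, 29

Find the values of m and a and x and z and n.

m = 3, a = 29, x = 14, z = 5, n = 25

Rows 1 and 4 both sum to 108, so that's the common total.
The known cells in row 6 total 105, leaving 108 − 105 = 3 for the blank.
The known cells in column 5 total 79, leaving 108 − 79 = 29 for the blank.
The known cells in row 2 total 94, leaving 108 − 94 = 14 for the blank.
The known cells in column 7 total 83, leaving 108 − 83 = 25 for the blank.
The known cells in row 3 total 103, leaving 108 − 103 = 5 for the blank.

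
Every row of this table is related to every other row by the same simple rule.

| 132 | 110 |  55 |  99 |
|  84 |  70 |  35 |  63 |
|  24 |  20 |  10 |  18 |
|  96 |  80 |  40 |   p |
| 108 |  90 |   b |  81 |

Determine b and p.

Each row is a constant multiple of every other row — this is a multiplication table with the headers hidden.
Row 5 is 90/110 = 9/11 times row 1, so its entry in column 3 is 55 × 9/11 = 45.
Row 4 is 80/110 = 8/11 times row 1, so its entry in column 4 is 99 × 8/11 = 72.

b = 45, p = 72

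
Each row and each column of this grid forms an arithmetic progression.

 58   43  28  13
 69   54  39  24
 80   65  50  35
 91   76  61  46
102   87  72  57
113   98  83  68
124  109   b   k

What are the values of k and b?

k = 79, b = 94

Along each row the entries change by -15 per step; down each column they change by 11.
Row 7: from 124 at column 1, stepping by -15 to column 4 gives 79.
Row 7: from 124 at column 1, stepping by -15 to column 3 gives 94.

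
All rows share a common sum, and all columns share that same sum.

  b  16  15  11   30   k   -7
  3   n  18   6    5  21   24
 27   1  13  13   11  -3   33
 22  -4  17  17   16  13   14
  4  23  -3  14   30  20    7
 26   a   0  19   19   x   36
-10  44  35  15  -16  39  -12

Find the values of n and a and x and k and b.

Rows 3 and 4 both sum to 95, so that's the common total.
The known cells in column 1 total 72, leaving 95 − 72 = 23 for the blank.
The known cells in row 2 total 77, leaving 95 − 77 = 18 for the blank.
The known cells in column 2 total 98, leaving 95 − 98 = -3 for the blank.
The known cells in row 6 total 97, leaving 95 − 97 = -2 for the blank.
The known cells in row 1 total 88, leaving 95 − 88 = 7 for the blank.

n = 18, a = -3, x = -2, k = 7, b = 23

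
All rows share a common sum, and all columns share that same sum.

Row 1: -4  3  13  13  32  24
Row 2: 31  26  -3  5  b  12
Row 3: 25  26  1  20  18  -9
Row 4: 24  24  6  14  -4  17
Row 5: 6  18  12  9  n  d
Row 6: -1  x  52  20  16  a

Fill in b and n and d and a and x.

Rows 1 and 3 both sum to 81, so that's the common total.
The known cells in column 2 total 97, leaving 81 − 97 = -16 for the blank.
The known cells in row 6 total 71, leaving 81 − 71 = 10 for the blank.
The known cells in row 2 total 71, leaving 81 − 71 = 10 for the blank.
The known cells in column 5 total 72, leaving 81 − 72 = 9 for the blank.
The known cells in row 5 total 54, leaving 81 − 54 = 27 for the blank.

b = 10, n = 9, d = 27, a = 10, x = -16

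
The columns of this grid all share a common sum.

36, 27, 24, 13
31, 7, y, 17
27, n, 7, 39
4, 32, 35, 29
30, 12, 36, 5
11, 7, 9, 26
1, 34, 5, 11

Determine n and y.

n = 21, y = 24

Column 1 sums to 140 and so does column 4; that's the common total.
In column 2 the known cells total 119, leaving 140 − 119 = 21.
In column 3 the known cells total 116, leaving 140 − 116 = 24.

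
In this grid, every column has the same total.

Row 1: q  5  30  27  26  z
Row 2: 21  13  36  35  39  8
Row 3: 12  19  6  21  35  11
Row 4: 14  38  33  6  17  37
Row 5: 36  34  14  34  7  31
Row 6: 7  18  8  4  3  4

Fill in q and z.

Column 4 sums to 127 and so does column 5; that's the common total.
In column 1 the known cells total 90, leaving 127 − 90 = 37.
In column 6 the known cells total 91, leaving 127 − 91 = 36.

q = 37, z = 36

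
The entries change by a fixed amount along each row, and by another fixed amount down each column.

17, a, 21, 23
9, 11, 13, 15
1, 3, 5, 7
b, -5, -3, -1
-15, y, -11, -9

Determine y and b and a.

Along each row the entries change by 2 per step; down each column they change by -8.
Row 5: from -15 at column 1, stepping by 2 to column 2 gives -13.
Row 4: from -5 at column 2, stepping by 2 to column 1 gives -7.
Row 1: from 17 at column 1, stepping by 2 to column 2 gives 19.

y = -13, b = -7, a = 19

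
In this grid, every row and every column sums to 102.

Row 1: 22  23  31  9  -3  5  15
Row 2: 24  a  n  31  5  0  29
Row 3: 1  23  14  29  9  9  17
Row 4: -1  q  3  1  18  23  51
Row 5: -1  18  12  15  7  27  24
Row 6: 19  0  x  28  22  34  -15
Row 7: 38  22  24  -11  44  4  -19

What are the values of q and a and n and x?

q = 7, a = 9, n = 4, x = 14

The known cells in row 4 total 95, leaving 102 − 95 = 7 for the blank.
The known cells in column 2 total 93, leaving 102 − 93 = 9 for the blank.
The known cells in row 2 total 98, leaving 102 − 98 = 4 for the blank.
The known cells in row 6 total 88, leaving 102 − 88 = 14 for the blank.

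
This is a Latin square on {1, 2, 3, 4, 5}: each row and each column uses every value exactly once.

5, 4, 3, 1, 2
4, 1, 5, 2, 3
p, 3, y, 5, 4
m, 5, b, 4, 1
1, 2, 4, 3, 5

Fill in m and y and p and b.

m = 3, y = 1, p = 2, b = 2

At (row 4, col 3): row 4 is missing {2, 3} and column 3 is missing {1, 2}, so the value is 2.
Cell (4,1): row 4 already has {1, 2, 4, 5} → 3.
Cell (3,1): column 1 already has {1, 3, 4, 5} → 2.
At (row 3, col 3): row 3 already has {2, 3, 4, 5}, so the value is 1.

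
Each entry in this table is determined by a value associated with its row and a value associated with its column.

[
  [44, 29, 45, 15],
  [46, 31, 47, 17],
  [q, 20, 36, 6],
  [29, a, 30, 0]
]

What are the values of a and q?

a = 14, q = 35

The difference between any two rows is the same in every column — this is an addition table with the headers hidden.
Row 4 minus row 1 is 30 − 45 = -15, so its entry in column 2 is 29 + (-15) = 14.
Row 3 minus row 1 is 36 − 45 = -9, so its entry in column 1 is 44 + (-9) = 35.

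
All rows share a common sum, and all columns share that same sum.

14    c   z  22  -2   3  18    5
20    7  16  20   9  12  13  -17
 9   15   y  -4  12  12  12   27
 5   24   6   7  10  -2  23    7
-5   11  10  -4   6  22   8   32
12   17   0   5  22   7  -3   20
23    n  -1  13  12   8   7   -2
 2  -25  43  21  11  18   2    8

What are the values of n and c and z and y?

Rows 2 and 4 both sum to 80, so that's the common total.
Row 7: 23 − 1 + 13 + 12 + 8 + 7 − 2 = 60, so its missing entry is 80 − 60 = 20.
Column 2: 7 + 15 + 24 + 11 + 17 + 20 − 25 = 69, so its missing entry is 80 − 69 = 11.
Row 1: 14 + 11 + 22 − 2 + 3 + 18 + 5 = 71, so its missing entry is 80 − 71 = 9.
Row 3: 9 + 15 − 4 + 12 + 12 + 12 + 27 = 83, so its missing entry is 80 − 83 = -3.

n = 20, c = 11, z = 9, y = -3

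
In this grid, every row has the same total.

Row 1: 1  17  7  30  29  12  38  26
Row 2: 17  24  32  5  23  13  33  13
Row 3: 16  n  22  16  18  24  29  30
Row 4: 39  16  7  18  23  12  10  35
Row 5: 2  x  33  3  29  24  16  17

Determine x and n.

x = 36, n = 5

Row 2 sums to 160 and so does row 4; that's the common total.
In row 5 the known cells total 124, leaving 160 − 124 = 36.
In row 3 the known cells total 155, leaving 160 − 155 = 5.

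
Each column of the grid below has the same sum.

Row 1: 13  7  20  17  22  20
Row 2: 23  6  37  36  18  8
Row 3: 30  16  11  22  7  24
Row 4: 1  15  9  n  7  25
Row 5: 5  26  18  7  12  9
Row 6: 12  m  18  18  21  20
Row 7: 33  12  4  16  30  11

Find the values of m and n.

The complete columns each total 117.
Column 2 is missing 117 − 82 = 35 (since 7 + 6 + 16 + 15 + 26 + 12 = 82).
Column 4 is missing 117 − 116 = 1 (since 17 + 36 + 22 + 7 + 18 + 16 = 116).

m = 35, n = 1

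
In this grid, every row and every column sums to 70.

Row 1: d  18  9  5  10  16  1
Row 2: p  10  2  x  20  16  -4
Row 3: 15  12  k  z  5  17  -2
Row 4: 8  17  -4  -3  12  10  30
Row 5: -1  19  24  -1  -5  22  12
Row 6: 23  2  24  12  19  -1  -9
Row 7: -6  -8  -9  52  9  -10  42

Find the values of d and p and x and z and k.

d = 11, p = 20, x = 6, z = -1, k = 24

Row 1: 18 + 9 + 5 + 10 + 16 + 1 = 59, so its missing entry is 70 − 59 = 11.
Column 3: 9 + 2 − 4 + 24 + 24 − 9 = 46, so its missing entry is 70 − 46 = 24.
Row 3: 15 + 12 + 24 + 5 + 17 − 2 = 71, so its missing entry is 70 − 71 = -1.
Column 1: 11 + 15 + 8 − 1 + 23 − 6 = 50, so its missing entry is 70 − 50 = 20.
Row 2: 20 + 10 + 2 + 20 + 16 − 4 = 64, so its missing entry is 70 − 64 = 6.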